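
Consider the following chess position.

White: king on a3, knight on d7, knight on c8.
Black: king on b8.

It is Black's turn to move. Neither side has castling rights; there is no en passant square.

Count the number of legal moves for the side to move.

4

Black to move; king on b8.
In check: yes, from the white knight on d7.
Legal moves: Kxc8, Ka8, Kc7, Kb7.
Count: 4.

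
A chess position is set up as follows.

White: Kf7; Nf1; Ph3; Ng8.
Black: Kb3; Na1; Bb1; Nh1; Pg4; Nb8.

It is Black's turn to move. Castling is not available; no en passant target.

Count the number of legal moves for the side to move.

23

Black to move; king on b3.
In check: no.
Legal moves: Nd7, Nc6, Na6, Kc4, Kb4, Ka4, Kc3, Ka3, Kc2, Kb2, Ka2, Ng3, Nf2, Bh7, Bg6+, Bf5, Be4, Bd3, Bc2, Ba2, Nc2, gxh3, g3.
Count: 23.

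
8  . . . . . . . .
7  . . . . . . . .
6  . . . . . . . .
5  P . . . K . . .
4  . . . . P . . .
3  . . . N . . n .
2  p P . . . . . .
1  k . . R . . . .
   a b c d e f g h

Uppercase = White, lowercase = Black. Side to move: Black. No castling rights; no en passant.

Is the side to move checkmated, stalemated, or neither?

Black to move; black king on a1.
In check: yes, from the white rook on d1.
King squares — b1: attacked by Rd1; a2: own pawn; b2: attacked by Nd3.
Legal moves for Black: none.
In check with no legal moves → checkmate.

checkmate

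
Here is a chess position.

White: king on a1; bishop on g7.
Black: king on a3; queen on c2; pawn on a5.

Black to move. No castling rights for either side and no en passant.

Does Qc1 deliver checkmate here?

After Qc1: white king on a1; in check: yes, from the black queen on c1.
King squares — b1: attacked by Qc1; a2: attacked by Ka3; b2: attacked by Qc1.
White has no legal moves → checkmate.

yes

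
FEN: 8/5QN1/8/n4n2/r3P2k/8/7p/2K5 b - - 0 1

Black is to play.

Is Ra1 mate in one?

After Ra1: white king on c1; in check: yes, from the black rook on a1.
White has 3 legal replies: Kd2, Kc2, Kb2.
In check but a legal move exists → not checkmate.

no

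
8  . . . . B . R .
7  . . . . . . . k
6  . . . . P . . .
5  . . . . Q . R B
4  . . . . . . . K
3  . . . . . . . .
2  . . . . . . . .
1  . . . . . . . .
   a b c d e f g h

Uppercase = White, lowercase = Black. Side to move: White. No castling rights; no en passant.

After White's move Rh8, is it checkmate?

yes

After Rh8: black king on h7; in check: yes, from the white rook on h8.
King squares — g6: attacked by Rg5; h6: attacked by Rh8; g7: attacked by Qe5; g8: attacked by Rg5; h8: attacked by Qe5.
Black has no legal moves → checkmate.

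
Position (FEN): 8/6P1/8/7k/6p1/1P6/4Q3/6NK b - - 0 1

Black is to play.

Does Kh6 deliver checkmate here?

no

After Kh6: white king on h1; in check: no.
White is not in check, so this cannot be checkmate.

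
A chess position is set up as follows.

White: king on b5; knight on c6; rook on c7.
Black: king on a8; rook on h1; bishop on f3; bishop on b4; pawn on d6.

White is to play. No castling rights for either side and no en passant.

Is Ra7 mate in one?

After Ra7: black king on a8; in check: yes, from the white rook on a7.
King squares — a7: attacked by Nc6; b7: attacked by Ra7; b8: attacked by Nc6.
Black has no legal moves → checkmate.

yes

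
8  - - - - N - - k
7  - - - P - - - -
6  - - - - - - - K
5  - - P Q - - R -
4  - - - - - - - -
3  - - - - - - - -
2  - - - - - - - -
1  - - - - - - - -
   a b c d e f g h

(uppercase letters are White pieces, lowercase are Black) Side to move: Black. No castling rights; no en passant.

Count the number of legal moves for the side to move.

Black to move; king on h8.
In check: no.
Legal moves: none.
Count: 0.

0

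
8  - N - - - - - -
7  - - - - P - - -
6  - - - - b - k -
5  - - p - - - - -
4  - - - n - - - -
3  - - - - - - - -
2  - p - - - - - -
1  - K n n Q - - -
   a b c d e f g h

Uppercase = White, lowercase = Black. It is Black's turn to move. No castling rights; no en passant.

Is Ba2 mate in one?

After Ba2: white king on b1; in check: yes, from the black bishop on a2.
King squares — a1: attacked by Pb2; c1: attacked by Pb2; a2: attacked by Nc1; b2: attacked by Nd1; c2: attacked by Nd4.
White has no legal moves → checkmate.

yes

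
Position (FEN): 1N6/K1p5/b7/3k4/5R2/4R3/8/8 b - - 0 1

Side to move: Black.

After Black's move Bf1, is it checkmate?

no

After Bf1: white king on a7; in check: no.
White is not in check, so this cannot be checkmate.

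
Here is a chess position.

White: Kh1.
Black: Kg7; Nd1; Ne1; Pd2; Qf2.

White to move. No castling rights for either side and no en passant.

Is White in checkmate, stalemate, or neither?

stalemate

White to move; white king on h1.
In check: no.
King squares — g1: attacked by Qf2; g2: attacked by Ne1; h2: attacked by Qf2.
Legal moves for White: none.
Not in check and no legal moves → stalemate.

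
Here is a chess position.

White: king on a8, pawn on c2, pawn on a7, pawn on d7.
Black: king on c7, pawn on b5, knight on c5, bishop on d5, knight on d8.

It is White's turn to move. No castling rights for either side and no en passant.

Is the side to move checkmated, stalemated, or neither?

White to move; white king on a8.
In check: yes, from the black bishop on d5.
King squares — a7: own pawn; b7: attacked by Nc5; b8: attacked by Kc7.
Legal moves for White: none.
In check with no legal moves → checkmate.

checkmate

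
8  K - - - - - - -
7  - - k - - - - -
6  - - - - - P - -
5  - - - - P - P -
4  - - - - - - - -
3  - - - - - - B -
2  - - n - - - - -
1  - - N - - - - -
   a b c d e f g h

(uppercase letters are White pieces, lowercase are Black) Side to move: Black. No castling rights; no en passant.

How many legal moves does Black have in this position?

11

Black to move; king on c7.
In check: no.
Legal moves: Kd8, Kc8, Kd7, Kc6, Kb6, Nd4, Nb4, Ne3, Na3, Ne1, Na1.
Count: 11.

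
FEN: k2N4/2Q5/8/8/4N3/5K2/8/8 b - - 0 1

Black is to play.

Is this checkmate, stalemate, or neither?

Black to move; black king on a8.
In check: no.
King squares — a7: attacked by Qc7; b7: attacked by Qc7; b8: attacked by Qc7.
Legal moves for Black: none.
Not in check and no legal moves → stalemate.

stalemate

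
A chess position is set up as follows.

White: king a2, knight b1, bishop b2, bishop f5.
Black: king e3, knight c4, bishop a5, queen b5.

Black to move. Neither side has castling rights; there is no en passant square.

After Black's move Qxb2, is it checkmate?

After Qxb2: white king on a2; in check: yes, from the black queen on b2.
King squares — a1: attacked by Qb2; b1: own knight; b2: attacked by Nc4; a3: attacked by Qb2; b3: attacked by Qb2.
White has no legal moves → checkmate.

yes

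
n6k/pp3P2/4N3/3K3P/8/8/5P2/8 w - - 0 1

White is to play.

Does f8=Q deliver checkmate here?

no

After f8=Q: black king on h8; in check: yes, from the white queen on f8.
Black has 1 legal reply: Kh7.
In check but a legal move exists → not checkmate.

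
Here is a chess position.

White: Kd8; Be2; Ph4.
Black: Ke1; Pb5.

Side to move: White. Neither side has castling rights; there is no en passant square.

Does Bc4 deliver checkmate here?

After Bc4: black king on e1; in check: no.
Black is not in check, so this cannot be checkmate.

no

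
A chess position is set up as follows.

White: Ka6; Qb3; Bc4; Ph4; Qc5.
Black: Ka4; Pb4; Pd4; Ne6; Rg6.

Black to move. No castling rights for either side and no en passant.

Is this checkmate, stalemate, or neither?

checkmate

Black to move; black king on a4.
In check: yes, from the white queen on b3.
King squares — a3: attacked by Qb3; b3: attacked by Bc4; b4: own pawn; a5: attacked by Qc5; b5: attacked by Bc4.
Legal moves for Black: none.
In check with no legal moves → checkmate.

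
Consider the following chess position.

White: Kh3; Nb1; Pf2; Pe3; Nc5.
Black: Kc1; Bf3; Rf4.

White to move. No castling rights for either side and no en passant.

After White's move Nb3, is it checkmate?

no

After Nb3: black king on c1; in check: yes, from the white knight on b3.
Black has 4 legal replies: Kc2, Kb2, Kd1, Kxb1.
In check but a legal move exists → not checkmate.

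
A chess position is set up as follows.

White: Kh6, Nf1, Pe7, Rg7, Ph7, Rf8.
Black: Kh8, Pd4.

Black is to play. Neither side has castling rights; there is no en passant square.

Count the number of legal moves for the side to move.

0

Black to move; king on h8.
In check: yes, from the white rook on f8.
Legal moves: none.
Count: 0.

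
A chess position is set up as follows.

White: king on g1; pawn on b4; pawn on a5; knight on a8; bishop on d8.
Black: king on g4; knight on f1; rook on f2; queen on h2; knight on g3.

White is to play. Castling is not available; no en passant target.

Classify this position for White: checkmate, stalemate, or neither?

checkmate

White to move; white king on g1.
In check: yes, from the black queen on h2.
King squares — f1: attacked by Rf2; h1: attacked by Qh2; f2: attacked by Qh2; g2: attacked by Rf2; h2: attacked by Nf1.
Legal moves for White: none.
In check with no legal moves → checkmate.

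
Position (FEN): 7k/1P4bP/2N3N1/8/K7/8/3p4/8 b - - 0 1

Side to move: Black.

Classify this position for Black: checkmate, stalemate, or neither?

Black to move; black king on h8.
In check: yes, from the white knight on g6.
Legal moves for Black: Kxh7.
Black is in check but has 1 legal move → neither.

neither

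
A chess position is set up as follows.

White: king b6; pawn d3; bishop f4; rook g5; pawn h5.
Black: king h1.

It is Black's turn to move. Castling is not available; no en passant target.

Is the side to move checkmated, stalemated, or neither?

Black to move; black king on h1.
In check: no.
King squares — g1: attacked by Rg5; g2: attacked by Rg5; h2: attacked by Bf4.
Legal moves for Black: none.
Not in check and no legal moves → stalemate.

stalemate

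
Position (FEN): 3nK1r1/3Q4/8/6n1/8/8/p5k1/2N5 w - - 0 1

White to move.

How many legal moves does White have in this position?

1

White to move; king on e8.
In check: yes, from the black rook on g8.
Legal moves: Ke7.
Count: 1.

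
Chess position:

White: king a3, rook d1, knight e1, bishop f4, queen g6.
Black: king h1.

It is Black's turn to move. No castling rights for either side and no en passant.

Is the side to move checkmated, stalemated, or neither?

stalemate

Black to move; black king on h1.
In check: no.
King squares — g1: attacked by Qg6; g2: attacked by Ne1; h2: attacked by Bf4.
Legal moves for Black: none.
Not in check and no legal moves → stalemate.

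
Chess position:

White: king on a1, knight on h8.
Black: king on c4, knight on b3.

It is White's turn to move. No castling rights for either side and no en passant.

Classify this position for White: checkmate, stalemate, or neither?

White to move; white king on a1.
In check: yes, from the black knight on b3.
King squares — b1: available; a2: available; b2: available.
Legal moves for White: Kb2, Ka2, Kb1.
White is in check but has 3 legal moves → neither.

neither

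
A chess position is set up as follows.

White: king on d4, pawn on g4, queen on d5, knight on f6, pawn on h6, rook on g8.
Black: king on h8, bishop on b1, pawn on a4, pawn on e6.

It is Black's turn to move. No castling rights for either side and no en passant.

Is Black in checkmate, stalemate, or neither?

Black to move; black king on h8.
In check: yes, from the white rook on g8.
King squares — g7: attacked by Ph6; h7: attacked by Nf6; g8: attacked by Nf6.
Legal moves for Black: none.
In check with no legal moves → checkmate.

checkmate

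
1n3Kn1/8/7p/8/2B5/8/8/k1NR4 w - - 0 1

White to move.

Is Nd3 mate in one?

After Nd3: black king on a1; in check: yes, from the white rook on d1.
King squares — b1: attacked by Rd1; a2: attacked by Bc4; b2: attacked by Nd3.
Black has no legal moves → checkmate.

yes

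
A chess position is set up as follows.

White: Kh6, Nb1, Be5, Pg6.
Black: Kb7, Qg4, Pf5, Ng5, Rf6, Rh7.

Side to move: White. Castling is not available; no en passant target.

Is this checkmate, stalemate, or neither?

checkmate

White to move; white king on h6.
In check: yes, from the black rook on h7.
King squares — g5: attacked by Qg4; h5: attacked by Qg4; g6: own pawn; g7: attacked by Rh7; h7: attacked by Ng5.
Legal moves for White: none.
In check with no legal moves → checkmate.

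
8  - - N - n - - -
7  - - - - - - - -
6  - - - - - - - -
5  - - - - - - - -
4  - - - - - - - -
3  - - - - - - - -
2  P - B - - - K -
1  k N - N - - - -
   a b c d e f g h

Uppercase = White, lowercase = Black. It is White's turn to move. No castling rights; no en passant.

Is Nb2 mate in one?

After Nb2: black king on a1; in check: no.
Black is not in check, so this cannot be checkmate.

no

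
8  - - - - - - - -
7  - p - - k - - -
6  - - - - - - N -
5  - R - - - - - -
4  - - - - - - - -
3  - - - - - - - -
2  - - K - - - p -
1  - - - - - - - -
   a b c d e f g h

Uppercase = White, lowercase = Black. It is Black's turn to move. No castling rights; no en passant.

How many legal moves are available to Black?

Black to move; king on e7.
In check: yes, from the white knight on g6.
Legal moves: Ke8, Kd8, Kf7, Kd7, Kf6, Ke6, Kd6.
Count: 7.

7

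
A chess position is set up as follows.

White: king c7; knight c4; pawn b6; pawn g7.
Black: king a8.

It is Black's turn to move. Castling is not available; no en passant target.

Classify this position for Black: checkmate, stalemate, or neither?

Black to move; black king on a8.
In check: no.
King squares — a7: attacked by Pb6; b7: attacked by Kc7; b8: attacked by Kc7.
Legal moves for Black: none.
Not in check and no legal moves → stalemate.

stalemate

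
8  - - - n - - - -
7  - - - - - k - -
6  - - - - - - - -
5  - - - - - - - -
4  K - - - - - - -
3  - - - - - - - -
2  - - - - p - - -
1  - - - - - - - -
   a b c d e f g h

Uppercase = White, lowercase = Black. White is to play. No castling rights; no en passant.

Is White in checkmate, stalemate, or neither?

neither

White to move; white king on a4.
In check: no.
Legal moves for White: Kb5, Ka5, Kb4, Kb3, Ka3.
White has 5 legal moves and is not in check → neither.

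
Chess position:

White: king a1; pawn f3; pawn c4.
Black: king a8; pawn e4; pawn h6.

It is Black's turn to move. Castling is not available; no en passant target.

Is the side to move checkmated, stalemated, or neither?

neither

Black to move; black king on a8.
In check: no.
Legal moves for Black: Kb8, Kb7, Ka7, exf3, h5, e3.
Black has 6 legal moves and is not in check → neither.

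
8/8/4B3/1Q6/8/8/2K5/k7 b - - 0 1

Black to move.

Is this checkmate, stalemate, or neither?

Black to move; black king on a1.
In check: no.
King squares — b1: attacked by Kc2; a2: attacked by Be6; b2: attacked by Kc2.
Legal moves for Black: none.
Not in check and no legal moves → stalemate.

stalemate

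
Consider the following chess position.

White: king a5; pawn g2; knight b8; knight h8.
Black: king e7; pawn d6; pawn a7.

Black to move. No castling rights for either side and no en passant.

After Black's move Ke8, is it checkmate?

After Ke8: white king on a5; in check: no.
White is not in check, so this cannot be checkmate.

no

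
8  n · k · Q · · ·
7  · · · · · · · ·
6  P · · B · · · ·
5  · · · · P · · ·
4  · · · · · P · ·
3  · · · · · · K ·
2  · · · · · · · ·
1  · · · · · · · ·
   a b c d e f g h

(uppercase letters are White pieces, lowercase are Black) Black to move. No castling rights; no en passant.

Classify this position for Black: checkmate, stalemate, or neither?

Black to move; black king on c8.
In check: yes, from the white queen on e8.
King squares — b7: attacked by Pa6; c7: attacked by Bd6; d7: attacked by Qe8; b8: attacked by Bd6; d8: attacked by Qe8.
Legal moves for Black: none.
In check with no legal moves → checkmate.

checkmate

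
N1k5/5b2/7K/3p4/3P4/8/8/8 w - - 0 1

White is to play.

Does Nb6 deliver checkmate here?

After Nb6: black king on c8; in check: yes, from the white knight on b6.
Black has 4 legal replies: Kd8, Kb8, Kc7, Kb7.
In check but a legal move exists → not checkmate.

no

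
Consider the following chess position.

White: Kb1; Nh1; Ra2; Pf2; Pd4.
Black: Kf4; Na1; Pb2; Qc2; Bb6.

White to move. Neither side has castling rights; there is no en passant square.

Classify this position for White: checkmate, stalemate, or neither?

White to move; white king on b1.
In check: yes, from the black queen on c2.
King squares — a1: attacked by Pb2; c1: attacked by Pb2; a2: own rook; b2: attacked by Qc2; c2: attacked by Na1.
Legal moves for White: none.
In check with no legal moves → checkmate.

checkmate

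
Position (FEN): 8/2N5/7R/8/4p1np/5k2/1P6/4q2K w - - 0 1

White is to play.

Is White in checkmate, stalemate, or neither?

White to move; white king on h1.
In check: yes, from the black queen on e1.
King squares — g1: attacked by Qe1; g2: attacked by Kf3; h2: attacked by Ng4.
Legal moves for White: none.
In check with no legal moves → checkmate.

checkmate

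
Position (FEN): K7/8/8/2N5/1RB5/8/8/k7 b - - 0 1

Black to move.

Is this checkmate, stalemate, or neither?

stalemate

Black to move; black king on a1.
In check: no.
King squares — b1: attacked by Rb4; a2: attacked by Bc4; b2: attacked by Rb4.
Legal moves for Black: none.
Not in check and no legal moves → stalemate.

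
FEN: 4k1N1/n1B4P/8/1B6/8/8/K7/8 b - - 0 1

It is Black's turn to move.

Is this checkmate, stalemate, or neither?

neither

Black to move; black king on e8.
In check: yes, from the white bishop on b5.
King squares — d7: attacked by Bb5; e7: attacked by Ng8; f7: available; d8: attacked by Bc7; f8: available.
Legal moves for Black: Kf8, Kf7, Nc6, Nxb5.
Black is in check but has 4 legal moves → neither.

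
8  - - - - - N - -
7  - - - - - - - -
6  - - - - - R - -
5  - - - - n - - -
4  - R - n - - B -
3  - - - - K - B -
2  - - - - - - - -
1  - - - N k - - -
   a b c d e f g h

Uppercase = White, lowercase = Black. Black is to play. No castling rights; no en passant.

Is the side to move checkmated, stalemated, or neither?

checkmate

Black to move; black king on e1.
In check: yes, from the white bishop on g3.
King squares — d1: attacked by Bg4; f1: attacked by Rf6; d2: attacked by Ke3; e2: attacked by Ke3; f2: attacked by Nd1.
Legal moves for Black: none.
In check with no legal moves → checkmate.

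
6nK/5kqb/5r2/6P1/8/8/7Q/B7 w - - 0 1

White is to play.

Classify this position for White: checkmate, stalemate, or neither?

checkmate

White to move; white king on h8.
In check: yes, from the black queen on g7.
King squares — g7: attacked by Kf7; h7: attacked by Qg7; g8: attacked by Kf7.
Legal moves for White: none.
In check with no legal moves → checkmate.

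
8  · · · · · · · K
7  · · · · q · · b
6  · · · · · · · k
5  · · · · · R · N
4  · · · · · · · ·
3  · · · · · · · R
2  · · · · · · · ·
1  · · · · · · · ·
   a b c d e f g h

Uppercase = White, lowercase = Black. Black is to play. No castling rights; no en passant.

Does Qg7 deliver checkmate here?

no

After Qg7: white king on h8; in check: yes, from the black queen on g7.
White has 1 legal reply: Nxg7+.
In check but a legal move exists → not checkmate.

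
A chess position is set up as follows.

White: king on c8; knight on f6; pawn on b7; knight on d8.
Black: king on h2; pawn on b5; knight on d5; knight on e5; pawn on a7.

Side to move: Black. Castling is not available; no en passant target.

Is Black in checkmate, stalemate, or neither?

Black to move; black king on h2.
In check: no.
Legal moves for Black include: Nf7, Nd7, Ng6, Nc6, Ng4, Nc4, Nf3, Nd3, Ne7+, Nc7, Nxf6, Nb6+, Nf4, Nb4, Ne3, Nc3, Kh3, Kg3, ... (list truncated; more exist).
Black has legal moves and is not in check → neither.

neither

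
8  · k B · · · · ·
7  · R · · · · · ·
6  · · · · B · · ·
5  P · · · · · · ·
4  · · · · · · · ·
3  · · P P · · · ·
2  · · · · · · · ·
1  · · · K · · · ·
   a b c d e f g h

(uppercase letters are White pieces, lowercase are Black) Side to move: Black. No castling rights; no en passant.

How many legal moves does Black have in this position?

Black to move; king on b8.
In check: yes, from the white rook on b7.
Legal moves: Ka8.
Count: 1.

1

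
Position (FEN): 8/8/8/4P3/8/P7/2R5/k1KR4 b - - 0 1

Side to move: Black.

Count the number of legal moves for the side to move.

0

Black to move; king on a1.
In check: no.
Legal moves: none.
Count: 0.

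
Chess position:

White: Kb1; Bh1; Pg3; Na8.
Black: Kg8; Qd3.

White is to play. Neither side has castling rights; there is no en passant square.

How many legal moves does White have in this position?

4

White to move; king on b1.
In check: yes, from the black queen on d3.
Legal moves: Kb2, Ka2, Kc1, Ka1.
Count: 4.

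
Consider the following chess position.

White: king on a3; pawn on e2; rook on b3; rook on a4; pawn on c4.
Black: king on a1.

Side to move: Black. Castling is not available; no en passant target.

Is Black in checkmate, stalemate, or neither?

stalemate

Black to move; black king on a1.
In check: no.
King squares — b1: attacked by Rb3; a2: attacked by Ka3; b2: attacked by Ka3.
Legal moves for Black: none.
Not in check and no legal moves → stalemate.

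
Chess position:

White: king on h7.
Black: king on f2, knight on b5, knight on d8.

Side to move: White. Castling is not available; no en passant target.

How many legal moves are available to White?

5

White to move; king on h7.
In check: no.
Legal moves: Kh8, Kg8, Kg7, Kh6, Kg6.
Count: 5.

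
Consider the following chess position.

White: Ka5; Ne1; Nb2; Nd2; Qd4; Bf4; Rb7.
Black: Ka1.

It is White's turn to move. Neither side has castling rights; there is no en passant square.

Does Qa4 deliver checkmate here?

yes

After Qa4: black king on a1; in check: yes, from the white queen on a4.
King squares — b1: attacked by Nd2; a2: attacked by Qa4; b2: attacked by Rb7.
Black has no legal moves → checkmate.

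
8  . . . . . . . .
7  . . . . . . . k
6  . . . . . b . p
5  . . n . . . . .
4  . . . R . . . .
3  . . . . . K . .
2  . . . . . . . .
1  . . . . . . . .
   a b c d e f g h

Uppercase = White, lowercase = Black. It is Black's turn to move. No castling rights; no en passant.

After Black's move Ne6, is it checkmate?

no

After Ne6: white king on f3; in check: no.
White is not in check, so this cannot be checkmate.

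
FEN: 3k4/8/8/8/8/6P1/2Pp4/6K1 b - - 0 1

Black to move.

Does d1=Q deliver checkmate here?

no

After d1=Q: white king on g1; in check: yes, from the black queen on d1.
White has 3 legal replies: Kh2, Kg2, Kf2.
In check but a legal move exists → not checkmate.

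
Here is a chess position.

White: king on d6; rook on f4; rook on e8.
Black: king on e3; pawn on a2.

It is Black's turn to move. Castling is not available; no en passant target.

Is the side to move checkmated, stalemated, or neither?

neither

Black to move; black king on e3.
In check: yes, from the white rook on e8.
King squares — d2: available; e2: attacked by Re8; f2: attacked by Rf4; d3: available; f3: attacked by Rf4; d4: attacked by Rf4; e4: attacked by Rf4; f4: available.
Legal moves for Black: Kxf4, Kd3, Kd2.
Black is in check but has 3 legal moves → neither.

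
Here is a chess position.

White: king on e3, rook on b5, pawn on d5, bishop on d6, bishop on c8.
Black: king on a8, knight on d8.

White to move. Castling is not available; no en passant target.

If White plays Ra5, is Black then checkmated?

yes

After Ra5: black king on a8; in check: yes, from the white rook on a5.
King squares — a7: attacked by Ra5; b7: attacked by Bc8; b8: attacked by Bd6.
Black has no legal moves → checkmate.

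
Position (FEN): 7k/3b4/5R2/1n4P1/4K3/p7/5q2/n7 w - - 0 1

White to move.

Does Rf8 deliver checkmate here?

no

After Rf8: black king on h8; in check: yes, from the white rook on f8.
Black has 3 legal replies: Kh7, Kg7, Qxf8.
In check but a legal move exists → not checkmate.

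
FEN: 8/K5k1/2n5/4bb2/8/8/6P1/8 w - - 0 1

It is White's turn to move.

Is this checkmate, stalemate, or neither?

White to move; white king on a7.
In check: yes, from the black knight on c6.
King squares — a6: available; b6: available; b7: available; a8: available; b8: attacked by Be5.
Legal moves for White: Ka8, Kb7, Kb6, Ka6.
White is in check but has 4 legal moves → neither.

neither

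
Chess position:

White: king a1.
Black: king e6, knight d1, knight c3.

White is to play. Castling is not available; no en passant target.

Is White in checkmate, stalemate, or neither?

stalemate

White to move; white king on a1.
In check: no.
King squares — b1: attacked by Nc3; a2: attacked by Nc3; b2: attacked by Nd1.
Legal moves for White: none.
Not in check and no legal moves → stalemate.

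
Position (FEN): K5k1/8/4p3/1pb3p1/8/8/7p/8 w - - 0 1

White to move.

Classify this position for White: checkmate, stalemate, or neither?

neither

White to move; white king on a8.
In check: no.
Legal moves for White: Kb8, Kb7.
White has 2 legal moves and is not in check → neither.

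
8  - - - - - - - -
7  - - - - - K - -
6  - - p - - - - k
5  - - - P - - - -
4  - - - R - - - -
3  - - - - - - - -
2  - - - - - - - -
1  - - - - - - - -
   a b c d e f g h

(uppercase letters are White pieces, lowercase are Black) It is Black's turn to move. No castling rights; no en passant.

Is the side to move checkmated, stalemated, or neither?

neither

Black to move; black king on h6.
In check: no.
Legal moves for Black: Kh7, Kh5, Kg5, cxd5, c5.
Black has 5 legal moves and is not in check → neither.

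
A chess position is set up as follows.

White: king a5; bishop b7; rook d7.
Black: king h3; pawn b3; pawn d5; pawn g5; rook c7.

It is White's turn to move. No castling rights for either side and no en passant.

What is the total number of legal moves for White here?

White to move; king on a5.
In check: no.
Legal moves: Rd8, Rh7+, Rg7, Rf7, Re7, Rxc7, Rd6, Rxd5, Bc8, Ba8, Bc6, Ba6, Bxd5, Kb6, Ka6, Kb5, Kb4, Ka4.
Count: 18.

18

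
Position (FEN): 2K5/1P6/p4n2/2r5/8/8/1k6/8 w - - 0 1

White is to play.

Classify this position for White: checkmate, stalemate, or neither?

White to move; white king on c8.
In check: yes, from the black rook on c5.
Legal moves for White: Kd8, Kb8.
White is in check but has 2 legal moves → neither.

neither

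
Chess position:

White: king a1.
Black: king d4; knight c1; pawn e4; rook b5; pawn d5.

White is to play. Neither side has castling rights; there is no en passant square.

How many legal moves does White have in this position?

0

White to move; king on a1.
In check: no.
Legal moves: none.
Count: 0.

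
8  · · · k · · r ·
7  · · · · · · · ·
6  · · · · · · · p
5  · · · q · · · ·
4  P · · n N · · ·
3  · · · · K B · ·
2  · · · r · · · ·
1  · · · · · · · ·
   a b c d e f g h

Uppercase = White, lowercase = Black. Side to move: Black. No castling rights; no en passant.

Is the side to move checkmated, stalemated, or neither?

Black to move; black king on d8.
In check: no.
Legal moves for Black include: Rh8, Rf8, Re8, Rg7, Rg6, Rg5, Rg4, Rg3, Rgg2, Rg1, Ke8, Kc8, Ke7, Kd7, Kc7, Qa8, Qf7, Qd7, ... (list truncated; more exist).
Black has legal moves and is not in check → neither.

neither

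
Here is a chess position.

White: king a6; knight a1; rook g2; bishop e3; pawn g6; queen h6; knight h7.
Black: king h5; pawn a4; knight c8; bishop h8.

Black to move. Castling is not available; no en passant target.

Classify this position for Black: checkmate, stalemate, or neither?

checkmate

Black to move; black king on h5.
In check: yes, from the white queen on h6.
King squares — g4: attacked by Rg2; h4: attacked by Qh6; g5: attacked by Rg2; g6: attacked by Rg2; h6: attacked by Be3.
Legal moves for Black: none.
In check with no legal moves → checkmate.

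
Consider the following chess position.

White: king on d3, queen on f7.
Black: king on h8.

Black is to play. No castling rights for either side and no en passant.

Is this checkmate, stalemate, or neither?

Black to move; black king on h8.
In check: no.
King squares — g7: attacked by Qf7; h7: attacked by Qf7; g8: attacked by Qf7.
Legal moves for Black: none.
Not in check and no legal moves → stalemate.

stalemate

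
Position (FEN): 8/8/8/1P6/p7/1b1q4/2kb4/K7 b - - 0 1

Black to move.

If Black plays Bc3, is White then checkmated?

After Bc3: white king on a1; in check: yes, from the black bishop on c3.
King squares — b1: attacked by Kc2; a2: attacked by Bb3; b2: attacked by Kc2.
White has no legal moves → checkmate.

yes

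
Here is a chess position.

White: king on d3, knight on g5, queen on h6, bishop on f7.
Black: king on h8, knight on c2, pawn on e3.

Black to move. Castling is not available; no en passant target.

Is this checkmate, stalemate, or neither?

Black to move; black king on h8.
In check: yes, from the white queen on h6.
King squares — g7: attacked by Qh6; h7: attacked by Ng5; g8: attacked by Bf7.
Legal moves for Black: none.
In check with no legal moves → checkmate.

checkmate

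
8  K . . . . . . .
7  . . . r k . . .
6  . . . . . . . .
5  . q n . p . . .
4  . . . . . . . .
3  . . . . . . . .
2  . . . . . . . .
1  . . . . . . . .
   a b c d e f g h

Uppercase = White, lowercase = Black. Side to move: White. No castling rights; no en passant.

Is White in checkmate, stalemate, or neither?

stalemate

White to move; white king on a8.
In check: no.
King squares — a7: attacked by Rd7; b7: attacked by Qb5; b8: attacked by Qb5.
Legal moves for White: none.
Not in check and no legal moves → stalemate.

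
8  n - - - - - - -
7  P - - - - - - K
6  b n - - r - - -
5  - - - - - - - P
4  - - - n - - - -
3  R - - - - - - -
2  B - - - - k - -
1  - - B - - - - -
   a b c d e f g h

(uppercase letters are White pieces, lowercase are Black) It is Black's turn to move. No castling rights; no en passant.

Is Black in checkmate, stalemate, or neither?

Black to move; black king on f2.
In check: no.
Legal moves for Black include: Nc7, Re8, Re7+, Rh6+, Rg6, Rf6, Rd6, Rc6, Re5, Re4, Re3, Re2, Re1, Nc8, Nd7, Nd5, Nc4, Na4, ... (list truncated; more exist).
Black has legal moves and is not in check → neither.

neither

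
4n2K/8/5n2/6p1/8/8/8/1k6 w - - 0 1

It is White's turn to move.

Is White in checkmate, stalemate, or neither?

White to move; white king on h8.
In check: no.
King squares — g7: attacked by Ne8; h7: attacked by Nf6; g8: attacked by Nf6.
Legal moves for White: none.
Not in check and no legal moves → stalemate.

stalemate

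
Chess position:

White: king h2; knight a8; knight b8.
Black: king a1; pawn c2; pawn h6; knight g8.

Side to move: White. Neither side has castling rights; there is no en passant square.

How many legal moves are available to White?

10

White to move; king on h2.
In check: no.
Legal moves: Nd7, Nc6, Na6, Nc7, Nb6, Kh3, Kg3, Kg2, Kh1, Kg1.
Count: 10.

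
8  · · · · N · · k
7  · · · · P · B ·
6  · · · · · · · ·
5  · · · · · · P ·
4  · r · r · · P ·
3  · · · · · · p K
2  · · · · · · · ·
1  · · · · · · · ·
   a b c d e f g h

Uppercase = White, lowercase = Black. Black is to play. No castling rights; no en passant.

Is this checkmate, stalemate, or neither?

neither

Black to move; black king on h8.
In check: yes, from the white bishop on g7.
Legal moves for Black: Kg8, Kh7.
Black is in check but has 2 legal moves → neither.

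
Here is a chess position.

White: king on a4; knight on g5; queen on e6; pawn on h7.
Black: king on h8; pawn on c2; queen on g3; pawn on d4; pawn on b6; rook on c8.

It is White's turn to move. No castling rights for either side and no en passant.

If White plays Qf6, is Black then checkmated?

After Qf6: black king on h8; in check: yes, from the white queen on f6.
King squares — g7: attacked by Qf6; h7: attacked by Ng5; g8: attacked by Ph7.
Black has no legal moves → checkmate.

yes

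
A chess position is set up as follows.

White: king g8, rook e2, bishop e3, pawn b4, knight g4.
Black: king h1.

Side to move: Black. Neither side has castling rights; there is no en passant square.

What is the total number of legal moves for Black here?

0

Black to move; king on h1.
In check: no.
Legal moves: none.
Count: 0.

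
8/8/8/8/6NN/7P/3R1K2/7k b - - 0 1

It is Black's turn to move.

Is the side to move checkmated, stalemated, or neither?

Black to move; black king on h1.
In check: no.
King squares — g1: attacked by Kf2; g2: attacked by Kf2; h2: attacked by Ng4.
Legal moves for Black: none.
Not in check and no legal moves → stalemate.

stalemate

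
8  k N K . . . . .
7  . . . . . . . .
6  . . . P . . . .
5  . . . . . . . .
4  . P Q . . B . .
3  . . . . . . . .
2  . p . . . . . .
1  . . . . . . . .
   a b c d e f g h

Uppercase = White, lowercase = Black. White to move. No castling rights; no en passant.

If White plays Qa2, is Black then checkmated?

After Qa2: black king on a8; in check: yes, from the white queen on a2.
King squares — a7: attacked by Qa2; b7: attacked by Kc8; b8: attacked by Kc8.
Black has no legal moves → checkmate.

yes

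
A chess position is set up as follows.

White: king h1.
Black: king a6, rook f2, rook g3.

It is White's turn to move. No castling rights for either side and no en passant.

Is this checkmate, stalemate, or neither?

stalemate

White to move; white king on h1.
In check: no.
King squares — g1: attacked by Rg3; g2: attacked by Rf2; h2: attacked by Rf2.
Legal moves for White: none.
Not in check and no legal moves → stalemate.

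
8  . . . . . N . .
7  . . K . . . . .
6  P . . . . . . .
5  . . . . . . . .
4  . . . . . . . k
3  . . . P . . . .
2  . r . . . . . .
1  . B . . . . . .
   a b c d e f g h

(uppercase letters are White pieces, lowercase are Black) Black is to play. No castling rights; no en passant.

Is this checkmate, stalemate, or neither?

neither

Black to move; black king on h4.
In check: no.
Legal moves for Black include: Kh5, Kg5, Kg4, Kh3, Kg3, Rb8, Rb7+, Rb6, Rb5, Rb4, Rb3, Rh2, Rg2, Rf2, Re2, Rd2, Rc2+, Ra2, ... (list truncated; more exist).
Black has legal moves and is not in check → neither.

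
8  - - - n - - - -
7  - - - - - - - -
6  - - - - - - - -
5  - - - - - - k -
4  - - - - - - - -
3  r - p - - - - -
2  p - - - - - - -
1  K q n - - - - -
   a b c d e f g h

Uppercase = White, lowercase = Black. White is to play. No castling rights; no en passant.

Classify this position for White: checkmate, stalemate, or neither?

checkmate

White to move; white king on a1.
In check: yes, from the black queen on b1.
King squares — b1: attacked by Pa2; a2: attacked by Qb1; b2: attacked by Qb1.
Legal moves for White: none.
In check with no legal moves → checkmate.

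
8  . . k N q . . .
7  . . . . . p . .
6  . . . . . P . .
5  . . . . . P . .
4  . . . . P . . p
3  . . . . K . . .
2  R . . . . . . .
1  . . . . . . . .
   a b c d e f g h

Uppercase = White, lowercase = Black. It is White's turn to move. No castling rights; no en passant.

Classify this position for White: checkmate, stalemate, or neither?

White to move; white king on e3.
In check: no.
Legal moves for White include: Nxf7, Nb7, Ne6, Nc6, Kf4, Kd4, Kf3, Kd3, Kf2, Ke2, Kd2, Ra8+, Ra7, Ra6, Ra5, Ra4, Ra3, Rh2, ... (list truncated; more exist).
White has legal moves and is not in check → neither.

neither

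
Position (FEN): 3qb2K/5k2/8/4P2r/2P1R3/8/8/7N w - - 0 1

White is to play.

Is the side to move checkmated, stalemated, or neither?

checkmate

White to move; white king on h8.
In check: yes, from the black rook on h5.
King squares — g7: attacked by Kf7; h7: attacked by Rh5; g8: attacked by Kf7.
Legal moves for White: none.
In check with no legal moves → checkmate.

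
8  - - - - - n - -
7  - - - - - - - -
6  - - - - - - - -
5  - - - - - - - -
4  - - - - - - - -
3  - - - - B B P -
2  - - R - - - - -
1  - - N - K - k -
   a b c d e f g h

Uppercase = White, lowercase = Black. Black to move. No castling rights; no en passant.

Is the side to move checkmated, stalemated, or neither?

Black to move; black king on g1.
In check: yes, from the white bishop on e3.
King squares — f1: attacked by Ke1; h1: attacked by Bf3; f2: attacked by Ke1; g2: attacked by Rc2; h2: attacked by Rc2.
Legal moves for Black: none.
In check with no legal moves → checkmate.

checkmate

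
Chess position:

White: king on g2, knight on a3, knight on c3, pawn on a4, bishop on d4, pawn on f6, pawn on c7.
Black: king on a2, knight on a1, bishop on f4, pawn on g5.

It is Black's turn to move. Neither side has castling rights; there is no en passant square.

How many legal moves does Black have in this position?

3

Black to move; king on a2.
In check: yes, from the white knight on c3.
Legal moves: Kb3, Kxa3, Kb2.
Count: 3.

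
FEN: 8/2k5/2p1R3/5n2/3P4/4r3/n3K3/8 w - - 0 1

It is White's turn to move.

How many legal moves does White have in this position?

White to move; king on e2.
In check: yes, from the black rook on e3.
Legal moves: Kf2, Kd2, Kf1, Kd1, Rxe3.
Count: 5.

5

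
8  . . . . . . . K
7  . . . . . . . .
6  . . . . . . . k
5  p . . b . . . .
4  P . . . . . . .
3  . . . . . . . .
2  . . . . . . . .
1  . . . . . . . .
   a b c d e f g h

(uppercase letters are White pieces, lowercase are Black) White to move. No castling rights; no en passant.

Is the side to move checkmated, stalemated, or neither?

stalemate

White to move; white king on h8.
In check: no.
King squares — g7: attacked by Kh6; h7: attacked by Kh6; g8: attacked by Bd5.
Legal moves for White: none.
Not in check and no legal moves → stalemate.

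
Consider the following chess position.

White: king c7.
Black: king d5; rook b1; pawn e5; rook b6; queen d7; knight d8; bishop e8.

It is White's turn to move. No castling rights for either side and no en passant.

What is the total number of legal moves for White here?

0

White to move; king on c7.
In check: yes, from the black queen on d7.
Legal moves: none.
Count: 0.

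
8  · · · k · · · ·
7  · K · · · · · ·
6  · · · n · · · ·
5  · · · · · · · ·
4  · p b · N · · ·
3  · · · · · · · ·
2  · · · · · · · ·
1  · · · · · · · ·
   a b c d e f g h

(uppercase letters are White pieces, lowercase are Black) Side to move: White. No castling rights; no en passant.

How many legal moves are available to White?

White to move; king on b7.
In check: yes, from the black knight on d6.
Legal moves: Kb8, Ka8, Ka7, Kc6, Kb6, Nxd6.
Count: 6.

6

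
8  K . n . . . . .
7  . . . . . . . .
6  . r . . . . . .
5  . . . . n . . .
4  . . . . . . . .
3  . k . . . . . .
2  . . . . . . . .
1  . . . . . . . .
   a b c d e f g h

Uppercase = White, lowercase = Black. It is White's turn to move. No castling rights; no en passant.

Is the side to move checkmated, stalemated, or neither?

stalemate

White to move; white king on a8.
In check: no.
King squares — a7: attacked by Nc8; b7: attacked by Rb6; b8: attacked by Rb6.
Legal moves for White: none.
Not in check and no legal moves → stalemate.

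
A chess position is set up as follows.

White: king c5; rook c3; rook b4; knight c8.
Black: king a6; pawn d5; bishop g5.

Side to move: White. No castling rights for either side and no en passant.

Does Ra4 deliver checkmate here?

After Ra4: black king on a6; in check: yes, from the white rook on a4.
Black has 1 legal reply: Kb7.
In check but a legal move exists → not checkmate.

no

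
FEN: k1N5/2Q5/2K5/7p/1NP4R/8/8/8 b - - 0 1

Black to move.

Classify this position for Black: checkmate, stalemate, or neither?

Black to move; black king on a8.
In check: no.
King squares — a7: attacked by Qc7; b7: attacked by Kc6; b8: attacked by Qc7.
Legal moves for Black: none.
Not in check and no legal moves → stalemate.

stalemate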